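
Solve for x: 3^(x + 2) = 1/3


Express both sides with the same base.
1/3 = 3^(-1)
Since the bases match, equate exponents: x + 2 = -1
So x = -1 - (2) = -3

x = -3


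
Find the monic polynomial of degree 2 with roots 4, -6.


A monic polynomial with roots 4, -6 is:
p(x) = (x - 4)(x + 6)
After multiplying by (x - 4): x - 4
After multiplying by (x + 6): x^2 + 2x - 24

x^2 + 2x - 24


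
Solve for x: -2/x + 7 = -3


Subtract 7 from both sides: -2/x = -10
Multiply both sides by x: -2 = -10 * x
Divide by -10: x = 1/5

x = 1/5


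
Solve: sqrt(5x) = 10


Square both sides: 5x = 10^2 = 100
5x = 100 - 0 = 100
x = 20
Check: sqrt(5*20 + 0) = sqrt(100) = 10 ✓

x = 20


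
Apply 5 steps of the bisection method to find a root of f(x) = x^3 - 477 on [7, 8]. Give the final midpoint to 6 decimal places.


f(x) = x^3 - 477
f(7) = -134 < 0
f(8) = 35 > 0

Step 1: midpoint = (7.000000 + 8.000000)/2 = 7.500000
  f(7.500000) = -55.125000
  f(mid) < 0, so root is in [7.500000, 8.000000]

Step 2: midpoint = (7.500000 + 8.000000)/2 = 7.750000
  f(7.750000) = -11.515625
  f(mid) < 0, so root is in [7.750000, 8.000000]

Step 3: midpoint = (7.750000 + 8.000000)/2 = 7.875000
  f(7.875000) = 11.373047
  f(mid) > 0, so root is in [7.750000, 7.875000]

Step 4: midpoint = (7.750000 + 7.875000)/2 = 7.812500
  f(7.812500) = -0.162842
  f(mid) < 0, so root is in [7.812500, 7.875000]

Step 5: midpoint = (7.812500 + 7.875000)/2 = 7.843750
  f(7.843750) = 5.582123
  f(mid) > 0, so root is in [7.812500, 7.843750]

midpoint = 7.843750


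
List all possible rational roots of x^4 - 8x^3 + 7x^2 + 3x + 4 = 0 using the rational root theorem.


Rational root theorem: possible roots are ±p/q where:
  p divides the constant term (4): p ∈ {1, 2, 4}
  q divides the leading coefficient (1): q ∈ {1}

All possible rational roots: -4, -2, -1, 1, 2, 4

-4, -2, -1, 1, 2, 4


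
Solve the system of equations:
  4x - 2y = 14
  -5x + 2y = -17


Using Cramer's rule:
Determinant D = (4)(2) - (-5)(-2) = 8 - 10 = -2
Dx = (14)(2) - (-17)(-2) = 28 - 34 = -6
Dy = (4)(-17) - (-5)(14) = -68 + 70 = 2
x = Dx/D = -6/-2 = 3
y = Dy/D = 2/-2 = -1

x = 3, y = -1


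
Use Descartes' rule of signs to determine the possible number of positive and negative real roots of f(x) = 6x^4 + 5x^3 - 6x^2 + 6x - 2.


Descartes' rule of signs:

For positive roots, count sign changes in f(x) = 6x^4 + 5x^3 - 6x^2 + 6x - 2:
Signs of coefficients: +, +, -, +, -
Number of sign changes: 3
Possible positive real roots: 3, 1

For negative roots, examine f(-x) = 6x^4 - 5x^3 - 6x^2 - 6x - 2:
Signs of coefficients: +, -, -, -, -
Number of sign changes: 1
Possible negative real roots: 1

Positive roots: 3 or 1; Negative roots: 1


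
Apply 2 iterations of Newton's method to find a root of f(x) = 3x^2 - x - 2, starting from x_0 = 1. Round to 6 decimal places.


Newton's method: x_(n+1) = x_n - f(x_n)/f'(x_n)
f(x) = 3x^2 - x - 2
f'(x) = 6x - 1

Iteration 1:
  f(1.000000) = 0.000000
  f'(1.000000) = 5.000000
  x_1 = 1.000000 - (0.000000)/(5.000000) = 1.000000

Iteration 2:
  f(1.000000) = 0.000000
  f'(1.000000) = 5.000000
  x_2 = 1.000000 - (0.000000)/(5.000000) = 1.000000

x_2 = 1.000000


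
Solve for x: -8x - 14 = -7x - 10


Starting with: -8x - 14 = -7x - 10
Move all x terms to left: (-8 + 7)x = -10 + 14
Simplify: -x = 4
Divide both sides by -1: x = -4

x = -4


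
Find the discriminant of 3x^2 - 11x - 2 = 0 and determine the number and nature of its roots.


For ax^2 + bx + c = 0, discriminant D = b^2 - 4ac
Here a = 3, b = -11, c = -2
D = (-11)^2 - 4(3)(-2) = 121 + 24 = 145

D = 145 > 0 but not a perfect square
The equation has 2 distinct real irrational roots.

Discriminant = 145, 2 distinct real irrational roots


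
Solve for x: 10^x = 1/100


Express both sides with the same base.
1/100 = 10^(-2)
Since the bases match: x = -2

x = -2


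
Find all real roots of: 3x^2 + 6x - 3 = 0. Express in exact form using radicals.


Using the quadratic formula: x = (-b ± sqrt(b^2 - 4ac)) / (2a)
Here a = 3, b = 6, c = -3
Discriminant = b^2 - 4ac = 6^2 - 4(3)(-3) = 36 + 36 = 72
Since discriminant = 72 > 0, there are two real roots.
x = (-6 ± 6*sqrt(2)) / 6
Simplifying: x = -1 ± sqrt(2)
Numerically: x ≈ 0.4142 or x ≈ -2.4142

x = -1 + sqrt(2) or x = -1 - sqrt(2)


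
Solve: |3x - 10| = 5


An absolute value equation |expr| = 5 gives two cases:
Case 1: 3x - 10 = 5
  3x = 15, so x = 5
Case 2: 3x - 10 = -5
  3x = 5, so x = 5/3

x = 5/3, x = 5


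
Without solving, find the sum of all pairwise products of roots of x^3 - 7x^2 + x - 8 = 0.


By Vieta's formulas for x^3 + bx^2 + cx + d = 0:
  r1 + r2 + r3 = -b/a = 7
  r1*r2 + r1*r3 + r2*r3 = c/a = 1
  r1*r2*r3 = -d/a = 8


Sum of pairwise products = 1


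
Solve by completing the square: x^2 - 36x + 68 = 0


Start: x^2 - 36x + 68 = 0
Move constant: x^2 - 36x = -68
Half of -36 is -18, squared is 324
Add 324 to both sides: x^2 - 36x + 324 = 256
(x - 18)^2 = 256
x - 18 = ±16
x = 18 + 16 = 34 or x = 18 - 16 = 2

x = 2, x = 34


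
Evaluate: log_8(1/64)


We need the exponent such that 8^? = 1/64
8^(-2) = 1/8^2 = 1/64
Therefore log_8(1/64) = -2

-2


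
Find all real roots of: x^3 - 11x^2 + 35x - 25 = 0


Let p(x) = x^3 - 11x^2 + 35x - 25. By the rational root theorem (leading coefficient 1), any rational root is an integer divisor of 25: try ±1, ±2, ... in turn.
Test x = 1: value = 0 ✓, so (x - 1) is a factor.
Synthetic division by (x - 1): bring down 1; 1(1) - 11 = -10; (-10)(1) + 35 = 25; 25(1) - 25 = 0 → quotient x^2 - 10x + 25, remainder 0.
Solve the quadratic x^2 - 10x + 25 = 0: discriminant = (-10)^2 - 4(1)(25) = 100 - 100 = 0.
Discriminant = 0, so a double root: x = 10/2 = 5.

x = 1, x = 5 (multiplicity 2)


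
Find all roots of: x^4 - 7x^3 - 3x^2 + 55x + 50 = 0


Let p(x) = x^4 - 7x^3 - 3x^2 + 55x + 50. By the rational root theorem (leading coefficient 1), any rational root is an integer divisor of 50: try ±1, ±2, ... in turn.
Test x = 1: value = 96 ≠ 0.
Test x = -1: value = 0 ✓, so (x + 1) is a factor.
Synthetic division by (x + 1): bring down 1; 1(-1) - 7 = -8; (-8)(-1) - 3 = 5; 5(-1) + 55 = 50; 50(-1) + 50 = 0 → quotient x^3 - 8x^2 + 5x + 50, remainder 0.
Continue with the quotient x^3 - 8x^2 + 5x + 50 (candidates must divide 50; re-test x = -1 first in case it repeats).
Test x = -1: value = 36 ≠ 0.
Test x = 2: value = 36 ≠ 0.
Test x = -2: value = 0 ✓, so (x + 2) is a factor.
Synthetic division by (x + 2): bring down 1; 1(-2) - 8 = -10; (-10)(-2) + 5 = 25; 25(-2) + 50 = 0 → quotient x^2 - 10x + 25, remainder 0.
Solve the quadratic x^2 - 10x + 25 = 0: discriminant = (-10)^2 - 4(1)(25) = 100 - 100 = 0.
Discriminant = 0, so a double root: x = 10/2 = 5.
Collecting all roots found:

x = -2, x = -1, x = 5 (multiplicity 2)


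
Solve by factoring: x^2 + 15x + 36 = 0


We need two numbers that multiply to 36 and add to 15.
Those numbers are 12 and 3 (since 12 * 3 = 36 and 12 + 3 = 15).
So x^2 + 15x + 36 = (x + 12)(x + 3) = 0
Setting each factor to zero: x = -12 or x = -3

x = -12, x = -3


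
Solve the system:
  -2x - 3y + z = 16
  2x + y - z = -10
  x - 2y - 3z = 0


Using Cramer's rule. Expand each determinant along the first row.
D  = (-2)*[1*(-3) - (-1)*(-2)] - (-3)*[2*(-3) - (-1)*1] + 1*[2*(-2) - 1*1]
  = (-2)*(-5) - (-3)*(-5) + 1*(-5) = -10
Dx = 16*[1*(-3) - (-1)*(-2)] - (-3)*[(-10)*(-3) - (-1)*0] + 1*[(-10)*(-2) - 1*0]
  = 16*(-5) - (-3)*(30) + 1*(20) = 30
Dy = (-2)*[(-10)*(-3) - (-1)*0] - 16*[2*(-3) - (-1)*1] + 1*[2*0 - (-10)*1]
  = (-2)*(30) - 16*(-5) + 1*(10) = 30
Dz = (-2)*[1*0 - (-10)*(-2)] - (-3)*[2*0 - (-10)*1] + 16*[2*(-2) - 1*1]
  = (-2)*(-20) - (-3)*(10) + 16*(-5) = -10
x = Dx/D = 30/-10 = -3, y = Dy/D = 30/-10 = -3, z = Dz/D = -10/-10 = 1
Check eq1: (-2)(-3) + (-3)(-3) + (1)(1) = 16 = 16 ✓
Check eq2: (2)(-3) + (1)(-3) + (-1)(1) = -10 = -10 ✓
Check eq3: (1)(-3) + (-2)(-3) + (-3)(1) = 0 = 0 ✓

x = -3, y = -3, z = 1


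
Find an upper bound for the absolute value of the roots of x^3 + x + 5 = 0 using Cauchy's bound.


Cauchy's bound: all roots r satisfy |r| <= 1 + max(|a_i/a_n|) for i = 0,...,n-1
where a_n is the leading coefficient.

Coefficients: [1, 0, 1, 5]
Leading coefficient a_n = 1
Ratios |a_i/a_n|: 0, 1, 5
Maximum ratio: 5
Cauchy's bound: |r| <= 1 + 5 = 6

Upper bound = 6


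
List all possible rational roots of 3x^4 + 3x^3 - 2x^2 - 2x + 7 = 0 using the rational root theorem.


Rational root theorem: possible roots are ±p/q where:
  p divides the constant term (7): p ∈ {1, 7}
  q divides the leading coefficient (3): q ∈ {1, 3}

All possible rational roots: -7, -7/3, -1, -1/3, 1/3, 1, 7/3, 7

-7, -7/3, -1, -1/3, 1/3, 1, 7/3, 7


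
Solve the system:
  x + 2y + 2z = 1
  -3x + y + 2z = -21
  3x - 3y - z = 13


Using Cramer's rule. Expand each determinant along the first row.
D  = 1*[1*(-1) - 2*(-3)] - 2*[(-3)*(-1) - 2*3] + 2*[(-3)*(-3) - 1*3]
  = 1*(5) - 2*(-3) + 2*(6) = 23
Dx = 1*[1*(-1) - 2*(-3)] - 2*[(-21)*(-1) - 2*13] + 2*[(-21)*(-3) - 1*13]
  = 1*(5) - 2*(-5) + 2*(50) = 115
Dy = 1*[(-21)*(-1) - 2*13] - 1*[(-3)*(-1) - 2*3] + 2*[(-3)*13 - (-21)*3]
  = 1*(-5) - 1*(-3) + 2*(24) = 46
Dz = 1*[1*13 - (-21)*(-3)] - 2*[(-3)*13 - (-21)*3] + 1*[(-3)*(-3) - 1*3]
  = 1*(-50) - 2*(24) + 1*(6) = -92
x = Dx/D = 115/23 = 5, y = Dy/D = 46/23 = 2, z = Dz/D = -92/23 = -4
Check eq1: (1)(5) + (2)(2) + (2)(-4) = 1 = 1 ✓
Check eq2: (-3)(5) + (1)(2) + (2)(-4) = -21 = -21 ✓
Check eq3: (3)(5) + (-3)(2) + (-1)(-4) = 13 = 13 ✓

x = 5, y = 2, z = -4


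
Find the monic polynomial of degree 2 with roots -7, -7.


A monic polynomial with roots -7, -7 is:
p(x) = (x + 7)(x + 7)
After multiplying by (x + 7): x + 7
After multiplying by (x + 7): x^2 + 14x + 49

x^2 + 14x + 49


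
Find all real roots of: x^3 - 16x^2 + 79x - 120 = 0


Let p(x) = x^3 - 16x^2 + 79x - 120. By the rational root theorem (leading coefficient 1), any rational root is an integer divisor of 120: try ±1, ±2, ... in turn.
Test x = 1: value = -56 ≠ 0.
Test x = -1: value = -216 ≠ 0.
Test x = 2: value = -18 ≠ 0.
Test x = -2: value = -350 ≠ 0.
Test x = 3: value = 0 ✓, so (x - 3) is a factor.
Synthetic division by (x - 3): bring down 1; 1(3) - 16 = -13; (-13)(3) + 79 = 40; 40(3) - 120 = 0 → quotient x^2 - 13x + 40, remainder 0.
Solve the quadratic x^2 - 13x + 40 = 0: discriminant = (-13)^2 - 4(1)(40) = 169 - 160 = 9.
sqrt(9) = 3, so x = (13 ± 3)/2: x = 8 or x = 5.

x = 3, x = 5, x = 8


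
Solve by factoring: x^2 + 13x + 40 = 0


We need two numbers that multiply to 40 and add to 13.
Those numbers are 5 and 8 (since 5 * 8 = 40 and 5 + 8 = 13).
So x^2 + 13x + 40 = (x + 5)(x + 8) = 0
Setting each factor to zero: x = -5 or x = -8

x = -8, x = -5


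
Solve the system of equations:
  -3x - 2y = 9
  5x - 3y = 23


Using Cramer's rule:
Determinant D = (-3)(-3) - (5)(-2) = 9 + 10 = 19
Dx = (9)(-3) - (23)(-2) = -27 + 46 = 19
Dy = (-3)(23) - (5)(9) = -69 - 45 = -114
x = Dx/D = 19/19 = 1
y = Dy/D = -114/19 = -6

x = 1, y = -6


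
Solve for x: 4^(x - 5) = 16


Express both sides with the same base.
16 = 4^2
Since the bases match, equate exponents: x - 5 = 2
So x = 2 - (-5) = 7

x = 7


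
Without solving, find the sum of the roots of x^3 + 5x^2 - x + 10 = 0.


By Vieta's formulas for x^3 + bx^2 + cx + d = 0:
  r1 + r2 + r3 = -b/a = -5
  r1*r2 + r1*r3 + r2*r3 = c/a = -1
  r1*r2*r3 = -d/a = -10


Sum = -5


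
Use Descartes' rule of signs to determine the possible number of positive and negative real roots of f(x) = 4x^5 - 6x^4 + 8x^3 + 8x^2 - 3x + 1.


Descartes' rule of signs:

For positive roots, count sign changes in f(x) = 4x^5 - 6x^4 + 8x^3 + 8x^2 - 3x + 1:
Signs of coefficients: +, -, +, +, -, +
Number of sign changes: 4
Possible positive real roots: 4, 2, 0

For negative roots, examine f(-x) = -4x^5 - 6x^4 - 8x^3 + 8x^2 + 3x + 1:
Signs of coefficients: -, -, -, +, +, +
Number of sign changes: 1
Possible negative real roots: 1

Positive roots: 4 or 2 or 0; Negative roots: 1


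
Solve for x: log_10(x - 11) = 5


Convert to exponential form: x - 11 = 10^5 = 100000
x = 100000 + 11 = 100011
Check: log_10(100011 - 11) = log_10(100000) = log_10(100000) = 5 ✓

x = 100011


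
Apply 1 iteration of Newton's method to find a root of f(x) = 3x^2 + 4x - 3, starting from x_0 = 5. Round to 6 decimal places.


Newton's method: x_(n+1) = x_n - f(x_n)/f'(x_n)
f(x) = 3x^2 + 4x - 3
f'(x) = 6x + 4

Iteration 1:
  f(5.000000) = 92.000000
  f'(5.000000) = 34.000000
  x_1 = 5.000000 - (92.000000)/(34.000000) = 2.294118

x_1 = 2.294118


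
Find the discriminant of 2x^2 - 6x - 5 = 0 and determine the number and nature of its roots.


For ax^2 + bx + c = 0, discriminant D = b^2 - 4ac
Here a = 2, b = -6, c = -5
D = (-6)^2 - 4(2)(-5) = 36 + 40 = 76

D = 76 > 0 but not a perfect square
The equation has 2 distinct real irrational roots.

Discriminant = 76, 2 distinct real irrational roots


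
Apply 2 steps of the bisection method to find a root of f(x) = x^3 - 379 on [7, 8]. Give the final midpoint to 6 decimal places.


f(x) = x^3 - 379
f(7) = -36 < 0
f(8) = 133 > 0

Step 1: midpoint = (7.000000 + 8.000000)/2 = 7.500000
  f(7.500000) = 42.875000
  f(mid) > 0, so root is in [7.000000, 7.500000]

Step 2: midpoint = (7.000000 + 7.500000)/2 = 7.250000
  f(7.250000) = 2.078125
  f(mid) > 0, so root is in [7.000000, 7.250000]

midpoint = 7.250000


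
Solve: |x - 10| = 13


An absolute value equation |expr| = 13 gives two cases:
Case 1: x - 10 = 13
  x = 23, so x = 23
Case 2: x - 10 = -13
  x = -3, so x = -3

x = -3, x = 23


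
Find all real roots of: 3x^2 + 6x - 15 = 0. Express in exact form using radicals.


Using the quadratic formula: x = (-b ± sqrt(b^2 - 4ac)) / (2a)
Here a = 3, b = 6, c = -15
Discriminant = b^2 - 4ac = 6^2 - 4(3)(-15) = 36 + 180 = 216
Since discriminant = 216 > 0, there are two real roots.
x = (-6 ± 6*sqrt(6)) / 6
Simplifying: x = -1 ± sqrt(6)
Numerically: x ≈ 1.4495 or x ≈ -3.4495

x = -1 + sqrt(6) or x = -1 - sqrt(6)


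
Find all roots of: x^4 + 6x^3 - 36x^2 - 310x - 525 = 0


Let p(x) = x^4 + 6x^3 - 36x^2 - 310x - 525. By the rational root theorem (leading coefficient 1), any rational root is an integer divisor of 525: try ±1, ±2, ... in turn.
Test x = 1: value = -864 ≠ 0.
Test x = -1: value = -256 ≠ 0.
Test x = 3: value = -1536 ≠ 0.
Test x = -3: value = 0 ✓, so (x + 3) is a factor.
Synthetic division by (x + 3): bring down 1; 1(-3) + 6 = 3; 3(-3) - 36 = -45; (-45)(-3) - 310 = -175; (-175)(-3) - 525 = 0 → quotient x^3 + 3x^2 - 45x - 175, remainder 0.
Continue with the quotient x^3 + 3x^2 - 45x - 175 (candidates must divide 175).
Test x = 5: value = -200 ≠ 0.
Test x = -5: value = 0 ✓, so (x + 5) is a factor.
Synthetic division by (x + 5): bring down 1; 1(-5) + 3 = -2; (-2)(-5) - 45 = -35; (-35)(-5) - 175 = 0 → quotient x^2 - 2x - 35, remainder 0.
Solve the quadratic x^2 - 2x - 35 = 0: discriminant = (-2)^2 - 4(1)(-35) = 4 + 140 = 144.
sqrt(144) = 12, so x = (2 ± 12)/2: x = 7 or x = -5.
Collecting all roots found:

x = -5 (multiplicity 2), x = -3, x = 7


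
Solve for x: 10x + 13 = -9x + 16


Starting with: 10x + 13 = -9x + 16
Move all x terms to left: (10 + 9)x = 16 - 13
Simplify: 19x = 3
Divide both sides by 19: x = 3/19

x = 3/19


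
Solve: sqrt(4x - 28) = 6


Square both sides: 4x - 28 = 6^2 = 36
4x = 36 + 28 = 64
x = 16
Check: sqrt(4*16 - 28) = sqrt(36) = 6 ✓

x = 16


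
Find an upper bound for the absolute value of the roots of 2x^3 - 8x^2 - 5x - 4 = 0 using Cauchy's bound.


Cauchy's bound: all roots r satisfy |r| <= 1 + max(|a_i/a_n|) for i = 0,...,n-1
where a_n is the leading coefficient.

Coefficients: [2, -8, -5, -4]
Leading coefficient a_n = 2
Ratios |a_i/a_n|: 4, 5/2, 2
Maximum ratio: 4
Cauchy's bound: |r| <= 1 + 4 = 5

Upper bound = 5


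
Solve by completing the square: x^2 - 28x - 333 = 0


Start: x^2 - 28x - 333 = 0
Move constant: x^2 - 28x = 333
Half of -28 is -14, squared is 196
Add 196 to both sides: x^2 - 28x + 196 = 529
(x - 14)^2 = 529
x - 14 = ±23
x = 14 + 23 = 37 or x = 14 - 23 = -9

x = -9, x = 37


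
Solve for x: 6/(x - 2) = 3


Multiply both sides by (x - 2): 6 = 3(x - 2)
Distribute: 6 = 3x - 6
3x = 6 + 6 = 12
x = 4

x = 4


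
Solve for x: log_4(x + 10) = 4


Convert to exponential form: x + 10 = 4^4 = 256
x = 256 - 10 = 246
Check: log_4(246 + 10) = log_4(256) = log_4(256) = 4 ✓

x = 246


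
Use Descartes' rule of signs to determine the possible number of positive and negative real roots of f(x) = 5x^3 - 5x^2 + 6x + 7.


Descartes' rule of signs:

For positive roots, count sign changes in f(x) = 5x^3 - 5x^2 + 6x + 7:
Signs of coefficients: +, -, +, +
Number of sign changes: 2
Possible positive real roots: 2, 0

For negative roots, examine f(-x) = -5x^3 - 5x^2 - 6x + 7:
Signs of coefficients: -, -, -, +
Number of sign changes: 1
Possible negative real roots: 1

Positive roots: 2 or 0; Negative roots: 1


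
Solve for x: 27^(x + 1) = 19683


Express both sides with the same base.
19683 = 27^3
Since the bases match, equate exponents: x + 1 = 3
So x = 3 - (1) = 2

x = 2


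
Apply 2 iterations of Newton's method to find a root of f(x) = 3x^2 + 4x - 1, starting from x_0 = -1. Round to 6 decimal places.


Newton's method: x_(n+1) = x_n - f(x_n)/f'(x_n)
f(x) = 3x^2 + 4x - 1
f'(x) = 6x + 4

Iteration 1:
  f(-1.000000) = -2.000000
  f'(-1.000000) = -2.000000
  x_1 = -1.000000 - (-2.000000)/(-2.000000) = -2.000000

Iteration 2:
  f(-2.000000) = 3.000000
  f'(-2.000000) = -8.000000
  x_2 = -2.000000 - (3.000000)/(-8.000000) = -1.625000

x_2 = -1.625000


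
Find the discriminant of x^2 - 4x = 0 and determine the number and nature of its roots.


For ax^2 + bx + c = 0, discriminant D = b^2 - 4ac
Here a = 1, b = -4, c = 0
D = (-4)^2 - 4(1)(0) = 16 - 0 = 16

D = 16 > 0 and is a perfect square (sqrt = 4)
The equation has 2 distinct real rational roots.

Discriminant = 16, 2 distinct real rational roots


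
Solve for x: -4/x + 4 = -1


Subtract 4 from both sides: -4/x = -5
Multiply both sides by x: -4 = -5 * x
Divide by -5: x = 4/5

x = 4/5


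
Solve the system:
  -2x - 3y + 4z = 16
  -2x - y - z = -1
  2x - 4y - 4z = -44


Using Cramer's rule. Expand each determinant along the first row.
D  = (-2)*[(-1)*(-4) - (-1)*(-4)] - (-3)*[(-2)*(-4) - (-1)*2] + 4*[(-2)*(-4) - (-1)*2]
  = (-2)*(0) - (-3)*(10) + 4*(10) = 70
Dx = 16*[(-1)*(-4) - (-1)*(-4)] - (-3)*[(-1)*(-4) - (-1)*(-44)] + 4*[(-1)*(-4) - (-1)*(-44)]
  = 16*(0) - (-3)*(-40) + 4*(-40) = -280
Dy = (-2)*[(-1)*(-4) - (-1)*(-44)] - 16*[(-2)*(-4) - (-1)*2] + 4*[(-2)*(-44) - (-1)*2]
  = (-2)*(-40) - 16*(10) + 4*(90) = 280
Dz = (-2)*[(-1)*(-44) - (-1)*(-4)] - (-3)*[(-2)*(-44) - (-1)*2] + 16*[(-2)*(-4) - (-1)*2]
  = (-2)*(40) - (-3)*(90) + 16*(10) = 350
x = Dx/D = -280/70 = -4, y = Dy/D = 280/70 = 4, z = Dz/D = 350/70 = 5
Check eq1: (-2)(-4) + (-3)(4) + (4)(5) = 16 = 16 ✓
Check eq2: (-2)(-4) + (-1)(4) + (-1)(5) = -1 = -1 ✓
Check eq3: (2)(-4) + (-4)(4) + (-4)(5) = -44 = -44 ✓

x = -4, y = 4, z = 5


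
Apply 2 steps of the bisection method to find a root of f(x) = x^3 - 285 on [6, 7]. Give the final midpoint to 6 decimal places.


f(x) = x^3 - 285
f(6) = -69 < 0
f(7) = 58 > 0

Step 1: midpoint = (6.000000 + 7.000000)/2 = 6.500000
  f(6.500000) = -10.375000
  f(mid) < 0, so root is in [6.500000, 7.000000]

Step 2: midpoint = (6.500000 + 7.000000)/2 = 6.750000
  f(6.750000) = 22.546875
  f(mid) > 0, so root is in [6.500000, 6.750000]

midpoint = 6.750000


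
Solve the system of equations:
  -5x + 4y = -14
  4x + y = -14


Using Cramer's rule:
Determinant D = (-5)(1) - (4)(4) = -5 - 16 = -21
Dx = (-14)(1) - (-14)(4) = -14 + 56 = 42
Dy = (-5)(-14) - (4)(-14) = 70 + 56 = 126
x = Dx/D = 42/-21 = -2
y = Dy/D = 126/-21 = -6

x = -2, y = -6


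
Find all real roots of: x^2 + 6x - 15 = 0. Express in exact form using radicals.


Using the quadratic formula: x = (-b ± sqrt(b^2 - 4ac)) / (2a)
Here a = 1, b = 6, c = -15
Discriminant = b^2 - 4ac = 6^2 - 4(1)(-15) = 36 + 60 = 96
Since discriminant = 96 > 0, there are two real roots.
x = (-6 ± 4*sqrt(6)) / 2
Simplifying: x = -3 ± 2*sqrt(6)
Numerically: x ≈ 1.8990 or x ≈ -7.8990

x = -3 + 2*sqrt(6) or x = -3 - 2*sqrt(6)


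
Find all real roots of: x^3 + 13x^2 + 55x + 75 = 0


Let p(x) = x^3 + 13x^2 + 55x + 75. By the rational root theorem (leading coefficient 1), any rational root is an integer divisor of 75: try ±1, ±2, ... in turn.
Test x = 1: value = 144 ≠ 0.
Test x = -1: value = 32 ≠ 0.
Test x = 3: value = 384 ≠ 0.
Test x = -3: value = 0 ✓, so (x + 3) is a factor.
Synthetic division by (x + 3): bring down 1; 1(-3) + 13 = 10; 10(-3) + 55 = 25; 25(-3) + 75 = 0 → quotient x^2 + 10x + 25, remainder 0.
Solve the quadratic x^2 + 10x + 25 = 0: discriminant = 10^2 - 4(1)(25) = 100 - 100 = 0.
Discriminant = 0, so a double root: x = -10/2 = -5.

x = -5 (multiplicity 2), x = -3


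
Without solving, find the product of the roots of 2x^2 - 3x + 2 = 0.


By Vieta's formulas for ax^2 + bx + c = 0:
  Sum of roots = -b/a
  Product of roots = c/a

Here a = 2, b = -3, c = 2
Sum = -(-3)/2 = 3/2
Product = 2/2 = 1

Product = 1


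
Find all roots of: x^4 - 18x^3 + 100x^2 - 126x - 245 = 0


Let p(x) = x^4 - 18x^3 + 100x^2 - 126x - 245. By the rational root theorem (leading coefficient 1), any rational root is an integer divisor of 245: try ±1, ±2, ... in turn.
Test x = 1: value = -288 ≠ 0.
Test x = -1: value = 0 ✓, so (x + 1) is a factor.
Synthetic division by (x + 1): bring down 1; 1(-1) - 18 = -19; (-19)(-1) + 100 = 119; 119(-1) - 126 = -245; (-245)(-1) - 245 = 0 → quotient x^3 - 19x^2 + 119x - 245, remainder 0.
Continue with the quotient x^3 - 19x^2 + 119x - 245 (candidates must divide 245; re-test x = -1 first in case it repeats).
Test x = -1: value = -384 ≠ 0.
Test x = 5: value = 0 ✓, so (x - 5) is a factor.
Synthetic division by (x - 5): bring down 1; 1(5) - 19 = -14; (-14)(5) + 119 = 49; 49(5) - 245 = 0 → quotient x^2 - 14x + 49, remainder 0.
Solve the quadratic x^2 - 14x + 49 = 0: discriminant = (-14)^2 - 4(1)(49) = 196 - 196 = 0.
Discriminant = 0, so a double root: x = 14/2 = 7.
Collecting all roots found:

x = -1, x = 5, x = 7 (multiplicity 2)


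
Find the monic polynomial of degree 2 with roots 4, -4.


A monic polynomial with roots 4, -4 is:
p(x) = (x - 4)(x + 4)
After multiplying by (x - 4): x - 4
After multiplying by (x + 4): x^2 - 16

x^2 - 16


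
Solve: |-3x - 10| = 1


An absolute value equation |expr| = 1 gives two cases:
Case 1: -3x - 10 = 1
  -3x = 11, so x = -11/3
Case 2: -3x - 10 = -1
  -3x = 9, so x = -3

x = -11/3, x = -3


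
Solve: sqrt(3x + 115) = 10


Square both sides: 3x + 115 = 10^2 = 100
3x = 100 - 115 = -15
x = -5
Check: sqrt(3*(-5) + 115) = sqrt(100) = 10 ✓

x = -5


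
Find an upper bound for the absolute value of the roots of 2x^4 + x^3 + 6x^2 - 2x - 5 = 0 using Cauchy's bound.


Cauchy's bound: all roots r satisfy |r| <= 1 + max(|a_i/a_n|) for i = 0,...,n-1
where a_n is the leading coefficient.

Coefficients: [2, 1, 6, -2, -5]
Leading coefficient a_n = 2
Ratios |a_i/a_n|: 1/2, 3, 1, 5/2
Maximum ratio: 3
Cauchy's bound: |r| <= 1 + 3 = 4

Upper bound = 4


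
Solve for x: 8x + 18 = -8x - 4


Starting with: 8x + 18 = -8x - 4
Move all x terms to left: (8 + 8)x = -4 - 18
Simplify: 16x = -22
Divide both sides by 16: x = -11/8

x = -11/8


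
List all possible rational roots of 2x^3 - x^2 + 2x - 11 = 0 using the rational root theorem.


Rational root theorem: possible roots are ±p/q where:
  p divides the constant term (-11): p ∈ {1, 11}
  q divides the leading coefficient (2): q ∈ {1, 2}

All possible rational roots: -11, -11/2, -1, -1/2, 1/2, 1, 11/2, 11

-11, -11/2, -1, -1/2, 1/2, 1, 11/2, 11


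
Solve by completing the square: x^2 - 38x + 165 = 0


Start: x^2 - 38x + 165 = 0
Move constant: x^2 - 38x = -165
Half of -38 is -19, squared is 361
Add 361 to both sides: x^2 - 38x + 361 = 196
(x - 19)^2 = 196
x - 19 = ±14
x = 19 + 14 = 33 or x = 19 - 14 = 5

x = 5, x = 33


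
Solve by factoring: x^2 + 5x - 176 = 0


We need two numbers that multiply to -176 and add to 5.
Those numbers are 16 and -11 (since 16 * (-11) = -176 and 16 + (-11) = 5).
So x^2 + 5x - 176 = (x + 16)(x - 11) = 0
Setting each factor to zero: x = -16 or x = 11

x = -16, x = 11


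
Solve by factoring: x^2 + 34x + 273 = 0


We need two numbers that multiply to 273 and add to 34.
Those numbers are 21 and 13 (since 21 * 13 = 273 and 21 + 13 = 34).
So x^2 + 34x + 273 = (x + 21)(x + 13) = 0
Setting each factor to zero: x = -21 or x = -13

x = -21, x = -13


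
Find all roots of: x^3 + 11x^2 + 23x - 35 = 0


Let p(x) = x^3 + 11x^2 + 23x - 35. By the rational root theorem (leading coefficient 1), any rational root is an integer divisor of 35: try ±1, ±2, ... in turn.
Test x = 1: value = 0 ✓, so (x - 1) is a factor.
Synthetic division by (x - 1): bring down 1; 1(1) + 11 = 12; 12(1) + 23 = 35; 35(1) - 35 = 0 → quotient x^2 + 12x + 35, remainder 0.
Solve the quadratic x^2 + 12x + 35 = 0: discriminant = 12^2 - 4(1)(35) = 144 - 140 = 4.
sqrt(4) = 2, so x = (-12 ± 2)/2: x = -5 or x = -7.
Collecting all roots found:

x = -7, x = -5, x = 1


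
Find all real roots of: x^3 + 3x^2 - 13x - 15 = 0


Let p(x) = x^3 + 3x^2 - 13x - 15. By the rational root theorem (leading coefficient 1), any rational root is an integer divisor of 15: try ±1, ±2, ... in turn.
Test x = 1: value = -24 ≠ 0.
Test x = -1: value = 0 ✓, so (x + 1) is a factor.
Synthetic division by (x + 1): bring down 1; 1(-1) + 3 = 2; 2(-1) - 13 = -15; (-15)(-1) - 15 = 0 → quotient x^2 + 2x - 15, remainder 0.
Solve the quadratic x^2 + 2x - 15 = 0: discriminant = 2^2 - 4(1)(-15) = 4 + 60 = 64.
sqrt(64) = 8, so x = (-2 ± 8)/2: x = 3 or x = -5.

x = -5, x = -1, x = 3


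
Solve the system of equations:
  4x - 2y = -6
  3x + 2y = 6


Using Cramer's rule:
Determinant D = (4)(2) - (3)(-2) = 8 + 6 = 14
Dx = (-6)(2) - (6)(-2) = -12 + 12 = 0
Dy = (4)(6) - (3)(-6) = 24 + 18 = 42
x = Dx/D = 0/14 = 0
y = Dy/D = 42/14 = 3

x = 0, y = 3


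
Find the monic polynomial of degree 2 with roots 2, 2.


A monic polynomial with roots 2, 2 is:
p(x) = (x - 2)(x - 2)
After multiplying by (x - 2): x - 2
After multiplying by (x - 2): x^2 - 4x + 4

x^2 - 4x + 4


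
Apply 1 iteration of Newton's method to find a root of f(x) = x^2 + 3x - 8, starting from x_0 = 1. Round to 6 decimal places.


Newton's method: x_(n+1) = x_n - f(x_n)/f'(x_n)
f(x) = x^2 + 3x - 8
f'(x) = 2x + 3

Iteration 1:
  f(1.000000) = -4.000000
  f'(1.000000) = 5.000000
  x_1 = 1.000000 - (-4.000000)/(5.000000) = 1.800000

x_1 = 1.800000


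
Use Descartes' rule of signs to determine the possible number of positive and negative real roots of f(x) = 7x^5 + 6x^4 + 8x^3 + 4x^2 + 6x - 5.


Descartes' rule of signs:

For positive roots, count sign changes in f(x) = 7x^5 + 6x^4 + 8x^3 + 4x^2 + 6x - 5:
Signs of coefficients: +, +, +, +, +, -
Number of sign changes: 1
Possible positive real roots: 1

For negative roots, examine f(-x) = -7x^5 + 6x^4 - 8x^3 + 4x^2 - 6x - 5:
Signs of coefficients: -, +, -, +, -, -
Number of sign changes: 4
Possible negative real roots: 4, 2, 0

Positive roots: 1; Negative roots: 4 or 2 or 0


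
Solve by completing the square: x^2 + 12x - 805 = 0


Start: x^2 + 12x - 805 = 0
Move constant: x^2 + 12x = 805
Half of 12 is 6, squared is 36
Add 36 to both sides: x^2 + 12x + 36 = 841
(x + 6)^2 = 841
x + 6 = ±29
x = -6 + 29 = 23 or x = -6 - 29 = -35

x = -35, x = 23


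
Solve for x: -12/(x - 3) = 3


Multiply both sides by (x - 3): -12 = 3(x - 3)
Distribute: -12 = 3x - 9
3x = -12 + 9 = -3
x = -1

x = -1


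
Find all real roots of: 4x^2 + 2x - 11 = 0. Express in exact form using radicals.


Using the quadratic formula: x = (-b ± sqrt(b^2 - 4ac)) / (2a)
Here a = 4, b = 2, c = -11
Discriminant = b^2 - 4ac = 2^2 - 4(4)(-11) = 4 + 176 = 180
Since discriminant = 180 > 0, there are two real roots.
x = (-2 ± 6*sqrt(5)) / 8
Simplifying: x = (-1 ± 3*sqrt(5)) / 4
Numerically: x ≈ 1.4271 or x ≈ -1.9271

x = (-1 + 3*sqrt(5)) / 4 or x = (-1 - 3*sqrt(5)) / 4


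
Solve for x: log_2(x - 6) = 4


Convert to exponential form: x - 6 = 2^4 = 16
x = 16 + 6 = 22
Check: log_2(22 - 6) = log_2(16) = log_2(16) = 4 ✓

x = 22


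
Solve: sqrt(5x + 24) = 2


Square both sides: 5x + 24 = 2^2 = 4
5x = 4 - 24 = -20
x = -4
Check: sqrt(5*(-4) + 24) = sqrt(4) = 2 ✓

x = -4


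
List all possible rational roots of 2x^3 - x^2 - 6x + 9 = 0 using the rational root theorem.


Rational root theorem: possible roots are ±p/q where:
  p divides the constant term (9): p ∈ {1, 3, 9}
  q divides the leading coefficient (2): q ∈ {1, 2}

All possible rational roots: -9, -9/2, -3, -3/2, -1, -1/2, 1/2, 1, 3/2, 3, 9/2, 9

-9, -9/2, -3, -3/2, -1, -1/2, 1/2, 1, 3/2, 3, 9/2, 9


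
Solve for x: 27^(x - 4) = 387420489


Express both sides with the same base.
387420489 = 27^6
Since the bases match, equate exponents: x - 4 = 6
So x = 6 - (-4) = 10

x = 10


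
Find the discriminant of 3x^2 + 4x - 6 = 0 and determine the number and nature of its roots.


For ax^2 + bx + c = 0, discriminant D = b^2 - 4ac
Here a = 3, b = 4, c = -6
D = (4)^2 - 4(3)(-6) = 16 + 72 = 88

D = 88 > 0 but not a perfect square
The equation has 2 distinct real irrational roots.

Discriminant = 88, 2 distinct real irrational roots


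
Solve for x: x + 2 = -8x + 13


Starting with: x + 2 = -8x + 13
Move all x terms to left: (1 + 8)x = 13 - 2
Simplify: 9x = 11
Divide both sides by 9: x = 11/9

x = 11/9


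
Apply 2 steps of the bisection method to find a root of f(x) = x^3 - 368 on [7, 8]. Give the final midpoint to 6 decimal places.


f(x) = x^3 - 368
f(7) = -25 < 0
f(8) = 144 > 0

Step 1: midpoint = (7.000000 + 8.000000)/2 = 7.500000
  f(7.500000) = 53.875000
  f(mid) > 0, so root is in [7.000000, 7.500000]

Step 2: midpoint = (7.000000 + 7.500000)/2 = 7.250000
  f(7.250000) = 13.078125
  f(mid) > 0, so root is in [7.000000, 7.250000]

midpoint = 7.250000


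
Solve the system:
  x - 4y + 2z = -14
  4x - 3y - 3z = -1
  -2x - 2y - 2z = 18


Using Cramer's rule. Expand each determinant along the first row.
D  = 1*[(-3)*(-2) - (-3)*(-2)] - (-4)*[4*(-2) - (-3)*(-2)] + 2*[4*(-2) - (-3)*(-2)]
  = 1*(0) - (-4)*(-14) + 2*(-14) = -84
Dx = (-14)*[(-3)*(-2) - (-3)*(-2)] - (-4)*[(-1)*(-2) - (-3)*18] + 2*[(-1)*(-2) - (-3)*18]
  = (-14)*(0) - (-4)*(56) + 2*(56) = 336
Dy = 1*[(-1)*(-2) - (-3)*18] - (-14)*[4*(-2) - (-3)*(-2)] + 2*[4*18 - (-1)*(-2)]
  = 1*(56) - (-14)*(-14) + 2*(70) = 0
Dz = 1*[(-3)*18 - (-1)*(-2)] - (-4)*[4*18 - (-1)*(-2)] + (-14)*[4*(-2) - (-3)*(-2)]
  = 1*(-56) - (-4)*(70) + (-14)*(-14) = 420
x = Dx/D = 336/-84 = -4, y = Dy/D = 0/-84 = 0, z = Dz/D = 420/-84 = -5
Check eq1: (1)(-4) + (-4)(0) + (2)(-5) = -14 = -14 ✓
Check eq2: (4)(-4) + (-3)(0) + (-3)(-5) = -1 = -1 ✓
Check eq3: (-2)(-4) + (-2)(0) + (-2)(-5) = 18 = 18 ✓

x = -4, y = 0, z = -5


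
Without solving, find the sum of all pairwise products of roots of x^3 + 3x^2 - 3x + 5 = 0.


By Vieta's formulas for x^3 + bx^2 + cx + d = 0:
  r1 + r2 + r3 = -b/a = -3
  r1*r2 + r1*r3 + r2*r3 = c/a = -3
  r1*r2*r3 = -d/a = -5


Sum of pairwise products = -3


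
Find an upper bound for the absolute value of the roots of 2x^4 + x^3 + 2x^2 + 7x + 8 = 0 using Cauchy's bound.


Cauchy's bound: all roots r satisfy |r| <= 1 + max(|a_i/a_n|) for i = 0,...,n-1
where a_n is the leading coefficient.

Coefficients: [2, 1, 2, 7, 8]
Leading coefficient a_n = 2
Ratios |a_i/a_n|: 1/2, 1, 7/2, 4
Maximum ratio: 4
Cauchy's bound: |r| <= 1 + 4 = 5

Upper bound = 5


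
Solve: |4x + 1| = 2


An absolute value equation |expr| = 2 gives two cases:
Case 1: 4x + 1 = 2
  4x = 1, so x = 1/4
Case 2: 4x + 1 = -2
  4x = -3, so x = -3/4

x = -3/4, x = 1/4


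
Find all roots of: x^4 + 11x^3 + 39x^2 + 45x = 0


The constant term is 0, so x = 0 is a root. Factor out x:
  x^3 + 11x^2 + 39x + 45 = 0
Let p(x) = x^3 + 11x^2 + 39x + 45. By the rational root theorem (leading coefficient 1), any rational root is an integer divisor of 45: try ±1, ±2, ... in turn.
Test x = 1: value = 96 ≠ 0.
Test x = -1: value = 16 ≠ 0.
Test x = 3: value = 288 ≠ 0.
Test x = -3: value = 0 ✓, so (x + 3) is a factor.
Synthetic division by (x + 3): bring down 1; 1(-3) + 11 = 8; 8(-3) + 39 = 15; 15(-3) + 45 = 0 → quotient x^2 + 8x + 15, remainder 0.
Solve the quadratic x^2 + 8x + 15 = 0: discriminant = 8^2 - 4(1)(15) = 64 - 60 = 4.
sqrt(4) = 2, so x = (-8 ± 2)/2: x = -3 or x = -5.
Collecting all roots found:

x = -5, x = -3 (multiplicity 2), x = 0


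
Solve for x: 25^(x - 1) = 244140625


Express both sides with the same base.
244140625 = 25^6
Since the bases match, equate exponents: x - 1 = 6
So x = 6 - (-1) = 7

x = 7


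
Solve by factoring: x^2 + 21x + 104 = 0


We need two numbers that multiply to 104 and add to 21.
Those numbers are 13 and 8 (since 13 * 8 = 104 and 13 + 8 = 21).
So x^2 + 21x + 104 = (x + 13)(x + 8) = 0
Setting each factor to zero: x = -13 or x = -8

x = -13, x = -8


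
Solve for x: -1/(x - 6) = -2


Multiply both sides by (x - 6): -1 = -2(x - 6)
Distribute: -1 = -2x + 12
-2x = -1 - 12 = -13
x = 13/2

x = 13/2


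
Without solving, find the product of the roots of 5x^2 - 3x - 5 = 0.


By Vieta's formulas for ax^2 + bx + c = 0:
  Sum of roots = -b/a
  Product of roots = c/a

Here a = 5, b = -3, c = -5
Sum = -(-3)/5 = 3/5
Product = -5/5 = -1

Product = -1


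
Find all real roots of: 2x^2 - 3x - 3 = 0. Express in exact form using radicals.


Using the quadratic formula: x = (-b ± sqrt(b^2 - 4ac)) / (2a)
Here a = 2, b = -3, c = -3
Discriminant = b^2 - 4ac = (-3)^2 - 4(2)(-3) = 9 + 24 = 33
Since discriminant = 33 > 0, there are two real roots.
x = (3 ± sqrt(33)) / 4
Numerically: x ≈ 2.1861 or x ≈ -0.6861

x = (3 + sqrt(33)) / 4 or x = (3 - sqrt(33)) / 4


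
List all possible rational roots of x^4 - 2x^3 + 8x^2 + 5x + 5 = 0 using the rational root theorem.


Rational root theorem: possible roots are ±p/q where:
  p divides the constant term (5): p ∈ {1, 5}
  q divides the leading coefficient (1): q ∈ {1}

All possible rational roots: -5, -1, 1, 5

-5, -1, 1, 5


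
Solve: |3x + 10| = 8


An absolute value equation |expr| = 8 gives two cases:
Case 1: 3x + 10 = 8
  3x = -2, so x = -2/3
Case 2: 3x + 10 = -8
  3x = -18, so x = -6

x = -6, x = -2/3


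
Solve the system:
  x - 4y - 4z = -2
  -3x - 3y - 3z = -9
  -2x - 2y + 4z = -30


Using Cramer's rule. Expand each determinant along the first row.
D  = 1*[(-3)*4 - (-3)*(-2)] - (-4)*[(-3)*4 - (-3)*(-2)] + (-4)*[(-3)*(-2) - (-3)*(-2)]
  = 1*(-18) - (-4)*(-18) + (-4)*(0) = -90
Dx = (-2)*[(-3)*4 - (-3)*(-2)] - (-4)*[(-9)*4 - (-3)*(-30)] + (-4)*[(-9)*(-2) - (-3)*(-30)]
  = (-2)*(-18) - (-4)*(-126) + (-4)*(-72) = -180
Dy = 1*[(-9)*4 - (-3)*(-30)] - (-2)*[(-3)*4 - (-3)*(-2)] + (-4)*[(-3)*(-30) - (-9)*(-2)]
  = 1*(-126) - (-2)*(-18) + (-4)*(72) = -450
Dz = 1*[(-3)*(-30) - (-9)*(-2)] - (-4)*[(-3)*(-30) - (-9)*(-2)] + (-2)*[(-3)*(-2) - (-3)*(-2)]
  = 1*(72) - (-4)*(72) + (-2)*(0) = 360
x = Dx/D = -180/-90 = 2, y = Dy/D = -450/-90 = 5, z = Dz/D = 360/-90 = -4
Check eq1: (1)(2) + (-4)(5) + (-4)(-4) = -2 = -2 ✓
Check eq2: (-3)(2) + (-3)(5) + (-3)(-4) = -9 = -9 ✓
Check eq3: (-2)(2) + (-2)(5) + (4)(-4) = -30 = -30 ✓

x = 2, y = 5, z = -4


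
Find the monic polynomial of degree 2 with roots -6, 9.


A monic polynomial with roots -6, 9 is:
p(x) = (x + 6)(x - 9)
After multiplying by (x + 6): x + 6
After multiplying by (x - 9): x^2 - 3x - 54

x^2 - 3x - 54


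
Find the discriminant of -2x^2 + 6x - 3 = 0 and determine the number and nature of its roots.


For ax^2 + bx + c = 0, discriminant D = b^2 - 4ac
Here a = -2, b = 6, c = -3
D = (6)^2 - 4(-2)(-3) = 36 - 24 = 12

D = 12 > 0 but not a perfect square
The equation has 2 distinct real irrational roots.

Discriminant = 12, 2 distinct real irrational roots


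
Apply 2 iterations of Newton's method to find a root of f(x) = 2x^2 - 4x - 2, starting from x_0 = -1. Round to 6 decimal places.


Newton's method: x_(n+1) = x_n - f(x_n)/f'(x_n)
f(x) = 2x^2 - 4x - 2
f'(x) = 4x - 4

Iteration 1:
  f(-1.000000) = 4.000000
  f'(-1.000000) = -8.000000
  x_1 = -1.000000 - (4.000000)/(-8.000000) = -0.500000

Iteration 2:
  f(-0.500000) = 0.500000
  f'(-0.500000) = -6.000000
  x_2 = -0.500000 - (0.500000)/(-6.000000) = -0.416667

x_2 = -0.416667


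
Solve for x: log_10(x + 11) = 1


Convert to exponential form: x + 11 = 10^1 = 10
x = 10 - 11 = -1
Check: log_10(-1 + 11) = log_10(10) = log_10(10) = 1 ✓

x = -1


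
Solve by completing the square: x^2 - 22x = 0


Start: x^2 - 22x + 0 = 0
Move constant: x^2 - 22x = 0
Half of -22 is -11, squared is 121
Add 121 to both sides: x^2 - 22x + 121 = 121
(x - 11)^2 = 121
x - 11 = ±11
x = 11 + 11 = 22 or x = 11 - 11 = 0

x = 0, x = 22


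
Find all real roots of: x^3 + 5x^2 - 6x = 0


The constant term is 0, so x = 0 is a root. Factor out x:
  x(x^2 + 5x - 6) = 0
Solve the quadratic x^2 + 5x - 6 = 0: discriminant = 5^2 - 4(1)(-6) = 25 + 24 = 49.
sqrt(49) = 7, so x = (-5 ± 7)/2: x = 1 or x = -6.

x = -6, x = 0, x = 1


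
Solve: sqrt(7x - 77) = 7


Square both sides: 7x - 77 = 7^2 = 49
7x = 49 + 77 = 126
x = 18
Check: sqrt(7*18 - 77) = sqrt(49) = 7 ✓

x = 18


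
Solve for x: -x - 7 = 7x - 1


Starting with: -x - 7 = 7x - 1
Move all x terms to left: (-1 - 7)x = -1 + 7
Simplify: -8x = 6
Divide both sides by -8: x = -3/4

x = -3/4


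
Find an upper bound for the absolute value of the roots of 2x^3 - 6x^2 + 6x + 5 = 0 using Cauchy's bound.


Cauchy's bound: all roots r satisfy |r| <= 1 + max(|a_i/a_n|) for i = 0,...,n-1
where a_n is the leading coefficient.

Coefficients: [2, -6, 6, 5]
Leading coefficient a_n = 2
Ratios |a_i/a_n|: 3, 3, 5/2
Maximum ratio: 3
Cauchy's bound: |r| <= 1 + 3 = 4

Upper bound = 4


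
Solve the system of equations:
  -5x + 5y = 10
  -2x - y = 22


Using Cramer's rule:
Determinant D = (-5)(-1) - (-2)(5) = 5 + 10 = 15
Dx = (10)(-1) - (22)(5) = -10 - 110 = -120
Dy = (-5)(22) - (-2)(10) = -110 + 20 = -90
x = Dx/D = -120/15 = -8
y = Dy/D = -90/15 = -6

x = -8, y = -6


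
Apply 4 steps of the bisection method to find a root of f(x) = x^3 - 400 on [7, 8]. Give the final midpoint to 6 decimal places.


f(x) = x^3 - 400
f(7) = -57 < 0
f(8) = 112 > 0

Step 1: midpoint = (7.000000 + 8.000000)/2 = 7.500000
  f(7.500000) = 21.875000
  f(mid) > 0, so root is in [7.000000, 7.500000]

Step 2: midpoint = (7.000000 + 7.500000)/2 = 7.250000
  f(7.250000) = -18.921875
  f(mid) < 0, so root is in [7.250000, 7.500000]

Step 3: midpoint = (7.250000 + 7.500000)/2 = 7.375000
  f(7.375000) = 1.130859
  f(mid) > 0, so root is in [7.250000, 7.375000]

Step 4: midpoint = (7.250000 + 7.375000)/2 = 7.312500
  f(7.312500) = -8.981201
  f(mid) < 0, so root is in [7.312500, 7.375000]

midpoint = 7.312500


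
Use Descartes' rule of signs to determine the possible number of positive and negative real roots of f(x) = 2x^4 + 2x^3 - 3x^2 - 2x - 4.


Descartes' rule of signs:

For positive roots, count sign changes in f(x) = 2x^4 + 2x^3 - 3x^2 - 2x - 4:
Signs of coefficients: +, +, -, -, -
Number of sign changes: 1
Possible positive real roots: 1

For negative roots, examine f(-x) = 2x^4 - 2x^3 - 3x^2 + 2x - 4:
Signs of coefficients: +, -, -, +, -
Number of sign changes: 3
Possible negative real roots: 3, 1

Positive roots: 1; Negative roots: 3 or 1


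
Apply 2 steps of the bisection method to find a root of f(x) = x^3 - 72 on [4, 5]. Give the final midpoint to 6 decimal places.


f(x) = x^3 - 72
f(4) = -8 < 0
f(5) = 53 > 0

Step 1: midpoint = (4.000000 + 5.000000)/2 = 4.500000
  f(4.500000) = 19.125000
  f(mid) > 0, so root is in [4.000000, 4.500000]

Step 2: midpoint = (4.000000 + 4.500000)/2 = 4.250000
  f(4.250000) = 4.765625
  f(mid) > 0, so root is in [4.000000, 4.250000]

midpoint = 4.250000


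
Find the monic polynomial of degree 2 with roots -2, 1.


A monic polynomial with roots -2, 1 is:
p(x) = (x + 2)(x - 1)
After multiplying by (x + 2): x + 2
After multiplying by (x - 1): x^2 + x - 2

x^2 + x - 2
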